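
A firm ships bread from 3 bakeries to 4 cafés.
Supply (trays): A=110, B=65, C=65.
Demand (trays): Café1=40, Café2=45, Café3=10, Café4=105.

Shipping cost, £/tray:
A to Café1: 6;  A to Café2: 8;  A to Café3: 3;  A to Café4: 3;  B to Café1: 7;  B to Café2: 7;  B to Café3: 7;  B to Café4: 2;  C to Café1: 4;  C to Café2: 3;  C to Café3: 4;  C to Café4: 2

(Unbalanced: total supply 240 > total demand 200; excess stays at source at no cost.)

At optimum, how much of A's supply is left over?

40

An optimal plan:
  A->Café1: 20 trays
  A->Café3: 10 trays
  A->Café4: 40 trays
  B->Café4: 65 trays
  C->Café1: 20 trays
  C->Café2: 45 trays
Total cost = £615.
A ships 70 of its 110, leaving 40.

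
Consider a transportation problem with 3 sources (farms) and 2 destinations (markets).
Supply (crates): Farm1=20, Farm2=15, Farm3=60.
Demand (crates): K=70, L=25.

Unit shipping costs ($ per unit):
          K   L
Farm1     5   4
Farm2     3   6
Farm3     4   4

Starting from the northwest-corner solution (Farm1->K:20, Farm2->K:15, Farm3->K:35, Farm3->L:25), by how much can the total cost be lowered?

20

Current plan cost = 20·5 + 15·3 + 35·4 + 25·4 = $385.
Optimal plan:
  Farm1–L: 20 crates
  Farm2–K: 15 crates
  Farm3–K: 55 crates
  Farm3–L: 5 crates
Optimal cost = $365.
Saving = 385 − 365 = $20.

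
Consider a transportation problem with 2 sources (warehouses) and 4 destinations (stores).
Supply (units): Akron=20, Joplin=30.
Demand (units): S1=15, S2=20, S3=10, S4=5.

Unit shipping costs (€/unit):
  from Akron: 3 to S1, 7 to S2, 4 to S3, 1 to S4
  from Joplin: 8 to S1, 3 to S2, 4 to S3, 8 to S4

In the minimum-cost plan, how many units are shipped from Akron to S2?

The minimum-cost plan:
  Akron→S1: 15 × €3 = €45
  Akron→S4: 5 × €1 = €5
  Joplin→S2: 20 × €3 = €60
  Joplin→S3: 10 × €4 = €40
Total cost = €150.
The route Akron→S2 is not used.

0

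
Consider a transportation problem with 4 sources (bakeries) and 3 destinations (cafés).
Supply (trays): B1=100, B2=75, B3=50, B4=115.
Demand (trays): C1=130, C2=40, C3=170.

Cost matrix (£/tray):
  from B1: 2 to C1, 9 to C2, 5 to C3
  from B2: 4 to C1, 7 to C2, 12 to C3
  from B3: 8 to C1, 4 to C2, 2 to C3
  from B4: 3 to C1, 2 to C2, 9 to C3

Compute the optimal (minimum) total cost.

Optimal allocation:
  B1 to C3: 100 × £5 = £500
  B2 to C1: 75 × £4 = £300
  B3 to C3: 50 × £2 = £100
  B4 to C1: 55 × £3 = £165
  B4 to C2: 40 × £2 = £80
  B4 to C3: 20 × £9 = £180
Total = 500 + 300 + 100 + 165 + 80 + 180 = £1325.

1325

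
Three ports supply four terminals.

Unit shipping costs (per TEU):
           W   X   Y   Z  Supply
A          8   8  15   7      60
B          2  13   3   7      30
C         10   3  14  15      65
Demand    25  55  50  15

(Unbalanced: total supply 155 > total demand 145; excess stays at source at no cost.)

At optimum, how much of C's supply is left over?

Minimum-cost shipments:
  A→W: 25 × 8 = 200
  A→Y: 10 × 15 = 150
  A→Z: 15 × 7 = 105
  B→Y: 30 × 3 = 90
  C→X: 55 × 3 = 165
  C→Y: 10 × 14 = 140
Total cost = 850.
C ships 65 of its 65, leaving 0.

0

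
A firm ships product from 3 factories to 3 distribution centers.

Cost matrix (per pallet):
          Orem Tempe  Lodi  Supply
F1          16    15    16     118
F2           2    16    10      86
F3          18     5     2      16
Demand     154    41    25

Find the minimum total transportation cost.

One minimum-cost allocation:
  F1–Orem: 68 × 16 = 1088
  F1–Tempe: 41 × 15 = 615
  F1–Lodi: 9 × 16 = 144
  F2–Orem: 86 × 2 = 172
  F3–Lodi: 16 × 2 = 32
Total = 1088 + 615 + 144 + 172 + 32 = 2051.

2051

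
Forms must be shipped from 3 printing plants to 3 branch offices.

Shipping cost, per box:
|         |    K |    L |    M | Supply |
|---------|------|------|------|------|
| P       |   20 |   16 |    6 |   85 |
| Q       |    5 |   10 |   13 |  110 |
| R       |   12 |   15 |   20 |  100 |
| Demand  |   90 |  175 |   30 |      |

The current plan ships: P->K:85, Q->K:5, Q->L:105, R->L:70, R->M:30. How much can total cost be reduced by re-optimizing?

Current plan cost = 85·20 + 5·5 + 105·10 + 70·15 + 30·20 = 4425.
Optimal plan:
  P→L: 55 × 16 = 880
  P→M: 30 × 6 = 180
  Q→K: 90 × 5 = 450
  Q→L: 20 × 10 = 200
  R→L: 100 × 15 = 1500
Optimal cost = 3210.
Saving = 4425 − 3210 = 1215.

1215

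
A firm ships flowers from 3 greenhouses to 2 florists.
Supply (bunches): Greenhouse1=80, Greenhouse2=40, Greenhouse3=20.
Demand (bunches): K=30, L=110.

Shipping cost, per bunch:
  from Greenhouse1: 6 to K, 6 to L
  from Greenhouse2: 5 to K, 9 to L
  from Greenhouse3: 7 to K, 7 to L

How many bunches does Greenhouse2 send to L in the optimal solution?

10

Solving gives:
  Greenhouse1→L: 80 bunches
  Greenhouse2→K: 30 bunches
  Greenhouse2→L: 10 bunches
  Greenhouse3→L: 20 bunches
Total cost = 860.
So Greenhouse2→L carries 10 bunches.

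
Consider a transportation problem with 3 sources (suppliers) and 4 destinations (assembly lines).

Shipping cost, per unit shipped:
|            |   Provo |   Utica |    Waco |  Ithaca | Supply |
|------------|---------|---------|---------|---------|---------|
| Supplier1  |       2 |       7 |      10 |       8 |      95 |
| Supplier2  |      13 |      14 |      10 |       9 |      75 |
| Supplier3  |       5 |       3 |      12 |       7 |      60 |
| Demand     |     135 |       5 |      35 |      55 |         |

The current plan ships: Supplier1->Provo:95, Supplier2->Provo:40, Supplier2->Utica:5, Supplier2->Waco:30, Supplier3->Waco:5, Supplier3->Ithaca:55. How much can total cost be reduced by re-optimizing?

305

Current plan cost = 95·2 + 40·13 + 5·14 + 30·10 + 5·12 + 55·7 = 1525.
Optimal plan:
  Supplier1→Provo: 95 batches
  Supplier2→Waco: 35 batches
  Supplier2→Ithaca: 40 batches
  Supplier3→Provo: 40 batches
  Supplier3→Utica: 5 batches
  Supplier3→Ithaca: 15 batches
Optimal cost = 1220.
Saving = 1525 − 1220 = 305.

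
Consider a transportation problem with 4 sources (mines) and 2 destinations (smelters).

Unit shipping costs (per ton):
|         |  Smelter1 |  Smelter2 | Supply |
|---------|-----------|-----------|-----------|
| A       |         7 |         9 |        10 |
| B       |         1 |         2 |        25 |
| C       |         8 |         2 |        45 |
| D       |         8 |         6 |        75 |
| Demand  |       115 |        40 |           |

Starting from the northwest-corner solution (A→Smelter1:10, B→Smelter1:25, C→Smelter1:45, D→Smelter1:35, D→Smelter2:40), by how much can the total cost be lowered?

Current plan cost = 10·7 + 25·1 + 45·8 + 35·8 + 40·6 = 975.
Optimal plan:
  A→Smelter1: 10 × 7 = 70
  B→Smelter1: 25 × 1 = 25
  C→Smelter1: 5 × 8 = 40
  C→Smelter2: 40 × 2 = 80
  D→Smelter1: 75 × 8 = 600
Optimal cost = 815.
Saving = 975 − 815 = 160.

160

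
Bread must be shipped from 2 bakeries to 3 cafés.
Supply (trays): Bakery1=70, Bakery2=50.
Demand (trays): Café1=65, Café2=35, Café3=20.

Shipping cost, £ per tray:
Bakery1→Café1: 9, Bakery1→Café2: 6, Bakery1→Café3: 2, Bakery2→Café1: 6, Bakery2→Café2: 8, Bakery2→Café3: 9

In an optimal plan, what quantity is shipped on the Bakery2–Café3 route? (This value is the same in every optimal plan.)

0

Solving gives:
  Bakery1 to Café1: 15 × £9 = £135
  Bakery1 to Café2: 35 × £6 = £210
  Bakery1 to Café3: 20 × £2 = £40
  Bakery2 to Café1: 50 × £6 = £300
Total cost = £685.
The route Bakery2→Café3 is not used.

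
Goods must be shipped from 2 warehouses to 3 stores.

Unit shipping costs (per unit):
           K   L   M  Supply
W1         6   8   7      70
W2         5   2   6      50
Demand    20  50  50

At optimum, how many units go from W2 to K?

Solving gives:
  W1→K: 20 × 6 = 120
  W1→M: 50 × 7 = 350
  W2→L: 50 × 2 = 100
Total cost = 570.
The route W2→K is not used.

0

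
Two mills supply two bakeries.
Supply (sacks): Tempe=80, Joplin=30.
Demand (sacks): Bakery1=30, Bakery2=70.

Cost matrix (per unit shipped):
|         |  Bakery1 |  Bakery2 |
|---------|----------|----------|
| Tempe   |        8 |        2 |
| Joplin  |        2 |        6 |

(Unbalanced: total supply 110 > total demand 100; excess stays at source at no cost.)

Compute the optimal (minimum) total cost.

A cheapest plan:
  Tempe–Bakery2: 70 × 2 = 140
  Joplin–Bakery1: 30 × 2 = 60
Total = 140 + 60 = 200.

200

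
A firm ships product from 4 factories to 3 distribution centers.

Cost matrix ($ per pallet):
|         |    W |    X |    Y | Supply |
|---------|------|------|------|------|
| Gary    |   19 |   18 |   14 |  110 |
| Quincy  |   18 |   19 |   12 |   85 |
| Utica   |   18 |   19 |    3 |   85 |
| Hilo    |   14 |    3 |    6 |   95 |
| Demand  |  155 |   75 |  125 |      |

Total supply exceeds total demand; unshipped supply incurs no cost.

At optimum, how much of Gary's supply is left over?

20

An optimal plan:
  Gary–W: 90 pallets
  Quincy–W: 65 pallets
  Quincy–Y: 20 pallets
  Utica–Y: 85 pallets
  Hilo–X: 75 pallets
  Hilo–Y: 20 pallets
Total cost = $3720.
Gary ships 90 of its 110, leaving 20.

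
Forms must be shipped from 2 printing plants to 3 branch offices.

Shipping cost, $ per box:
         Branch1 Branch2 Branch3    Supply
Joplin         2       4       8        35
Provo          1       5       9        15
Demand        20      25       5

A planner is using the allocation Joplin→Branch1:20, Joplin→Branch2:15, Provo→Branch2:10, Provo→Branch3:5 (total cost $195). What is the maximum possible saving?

30

Current plan cost = 20·2 + 15·4 + 10·5 + 5·9 = $195.
Optimal plan:
  Joplin to Branch1: 5 × $2 = $10
  Joplin to Branch2: 25 × $4 = $100
  Joplin to Branch3: 5 × $8 = $40
  Provo to Branch1: 15 × $1 = $15
Optimal cost = $165.
Saving = 195 − 165 = $30.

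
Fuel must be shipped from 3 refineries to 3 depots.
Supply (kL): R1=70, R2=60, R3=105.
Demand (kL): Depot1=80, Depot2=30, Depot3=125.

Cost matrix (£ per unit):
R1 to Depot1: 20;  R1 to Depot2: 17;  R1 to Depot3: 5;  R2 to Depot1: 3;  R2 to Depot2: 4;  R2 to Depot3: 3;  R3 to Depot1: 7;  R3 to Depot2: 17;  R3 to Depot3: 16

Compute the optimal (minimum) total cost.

One minimum-cost allocation:
  R1->Depot3: 70 × £5 = £350
  R2->Depot2: 5 × £4 = £20
  R2->Depot3: 55 × £3 = £165
  R3->Depot1: 80 × £7 = £560
  R3->Depot2: 25 × £17 = £425
Total = 350 + 20 + 165 + 560 + 425 = £1520.

1520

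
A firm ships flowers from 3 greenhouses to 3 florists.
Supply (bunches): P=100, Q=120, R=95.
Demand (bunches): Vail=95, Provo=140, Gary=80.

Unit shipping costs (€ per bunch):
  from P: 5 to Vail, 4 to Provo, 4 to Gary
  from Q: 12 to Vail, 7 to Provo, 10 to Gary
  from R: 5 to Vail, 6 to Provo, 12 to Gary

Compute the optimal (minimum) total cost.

1715

One minimum-cost allocation:
  P–Provo: 20 × €4 = €80
  P–Gary: 80 × €4 = €320
  Q–Provo: 120 × €7 = €840
  R–Vail: 95 × €5 = €475
Total = 80 + 320 + 840 + 475 = €1715.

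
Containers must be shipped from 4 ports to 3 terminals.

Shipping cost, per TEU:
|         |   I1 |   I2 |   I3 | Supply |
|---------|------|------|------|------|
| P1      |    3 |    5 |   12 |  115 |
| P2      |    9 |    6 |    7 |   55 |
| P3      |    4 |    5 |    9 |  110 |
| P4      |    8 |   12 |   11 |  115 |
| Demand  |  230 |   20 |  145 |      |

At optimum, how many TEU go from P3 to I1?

Solving gives:
  P1 to I1: 115 × 3 = 345
  P2 to I3: 55 × 7 = 385
  P3 to I1: 90 × 4 = 360
  P3 to I2: 20 × 5 = 100
  P4 to I1: 25 × 8 = 200
  P4 to I3: 90 × 11 = 990
Total cost = 2380.
So P3→I1 carries 90 TEU.

90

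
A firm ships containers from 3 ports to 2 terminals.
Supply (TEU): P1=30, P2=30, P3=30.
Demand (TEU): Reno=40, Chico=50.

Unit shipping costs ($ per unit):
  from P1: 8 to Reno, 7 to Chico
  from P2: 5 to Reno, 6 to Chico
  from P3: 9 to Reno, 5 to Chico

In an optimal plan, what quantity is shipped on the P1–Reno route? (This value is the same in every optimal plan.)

Solving gives:
  P1–Reno: 10 × $8 = $80
  P1–Chico: 20 × $7 = $140
  P2–Reno: 30 × $5 = $150
  P3–Chico: 30 × $5 = $150
Total cost = $520.
So P1→Reno carries 10 TEU.

10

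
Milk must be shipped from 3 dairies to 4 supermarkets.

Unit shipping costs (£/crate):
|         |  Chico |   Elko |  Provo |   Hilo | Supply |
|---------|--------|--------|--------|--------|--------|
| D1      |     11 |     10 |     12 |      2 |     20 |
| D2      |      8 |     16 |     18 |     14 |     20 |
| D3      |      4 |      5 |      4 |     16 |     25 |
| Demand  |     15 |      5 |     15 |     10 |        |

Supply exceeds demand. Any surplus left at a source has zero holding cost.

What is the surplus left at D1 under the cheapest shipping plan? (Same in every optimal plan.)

Minimum-cost shipments:
  D1->Hilo: 10 crates
  D2->Chico: 10 crates
  D3->Chico: 5 crates
  D3->Elko: 5 crates
  D3->Provo: 15 crates
Total cost = £205.
D1 ships 10 of its 20, leaving 10.

10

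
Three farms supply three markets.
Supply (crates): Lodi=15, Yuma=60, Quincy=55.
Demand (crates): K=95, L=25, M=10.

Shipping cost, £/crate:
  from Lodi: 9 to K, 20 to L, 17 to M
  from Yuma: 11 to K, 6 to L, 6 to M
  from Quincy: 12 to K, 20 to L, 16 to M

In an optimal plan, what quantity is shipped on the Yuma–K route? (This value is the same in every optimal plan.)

The minimum-cost plan:
  Lodi->K: 15 × £9 = £135
  Yuma->K: 25 × £11 = £275
  Yuma->L: 25 × £6 = £150
  Yuma->M: 10 × £6 = £60
  Quincy->K: 55 × £12 = £660
Total cost = £1280.
So Yuma→K carries 25 crates.

25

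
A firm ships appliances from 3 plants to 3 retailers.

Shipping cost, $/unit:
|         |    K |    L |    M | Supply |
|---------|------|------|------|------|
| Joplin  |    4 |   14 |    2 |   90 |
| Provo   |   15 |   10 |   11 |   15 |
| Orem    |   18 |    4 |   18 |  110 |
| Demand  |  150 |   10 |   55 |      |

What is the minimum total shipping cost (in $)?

A cheapest plan:
  Joplin→K: 50 units
  Joplin→M: 40 units
  Provo→M: 15 units
  Orem→K: 100 units
  Orem→L: 10 units
Total cost = $2285.

2285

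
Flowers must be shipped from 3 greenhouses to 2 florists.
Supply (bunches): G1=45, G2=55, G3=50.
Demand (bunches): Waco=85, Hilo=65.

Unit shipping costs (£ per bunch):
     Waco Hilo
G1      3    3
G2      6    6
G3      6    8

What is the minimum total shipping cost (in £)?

An optimal shipping plan:
  G1→Waco: 35 × £3 = £105
  G1→Hilo: 10 × £3 = £30
  G2→Hilo: 55 × £6 = £330
  G3→Waco: 50 × £6 = £300
Total = 105 + 30 + 330 + 300 = £765.
(Supply check: G1 ships 45; G2 ships 55; G3 ships 50.)

765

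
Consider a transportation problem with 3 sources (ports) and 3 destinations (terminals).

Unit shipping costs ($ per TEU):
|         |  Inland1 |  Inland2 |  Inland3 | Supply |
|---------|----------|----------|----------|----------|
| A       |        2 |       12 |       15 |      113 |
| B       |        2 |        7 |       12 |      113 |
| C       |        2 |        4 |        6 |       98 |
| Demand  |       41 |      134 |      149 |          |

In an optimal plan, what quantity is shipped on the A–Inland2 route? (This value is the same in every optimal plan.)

21

The minimum-cost plan:
  A to Inland1: 41 × $2 = $82
  A to Inland2: 21 × $12 = $252
  A to Inland3: 51 × $15 = $765
  B to Inland2: 113 × $7 = $791
  C to Inland3: 98 × $6 = $588
Total cost = $2478.
So A→Inland2 carries 21 TEU.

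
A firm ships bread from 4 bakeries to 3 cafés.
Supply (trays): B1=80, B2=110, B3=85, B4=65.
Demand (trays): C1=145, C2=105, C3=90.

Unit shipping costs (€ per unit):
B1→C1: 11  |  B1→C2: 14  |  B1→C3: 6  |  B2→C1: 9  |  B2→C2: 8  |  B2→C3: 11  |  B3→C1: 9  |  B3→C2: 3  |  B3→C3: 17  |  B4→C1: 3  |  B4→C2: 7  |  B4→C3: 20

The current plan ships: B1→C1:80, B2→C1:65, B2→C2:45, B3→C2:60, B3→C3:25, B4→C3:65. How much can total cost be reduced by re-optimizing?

1810

Current plan cost = 80·11 + 65·9 + 45·8 + 60·3 + 25·17 + 65·20 = €3730.
Optimal plan:
  B1 to C3: 80 × €6 = €480
  B2 to C1: 80 × €9 = €720
  B2 to C2: 20 × €8 = €160
  B2 to C3: 10 × €11 = €110
  B3 to C2: 85 × €3 = €255
  B4 to C1: 65 × €3 = €195
Optimal cost = €1920.
Saving = 3730 − 1920 = €1810.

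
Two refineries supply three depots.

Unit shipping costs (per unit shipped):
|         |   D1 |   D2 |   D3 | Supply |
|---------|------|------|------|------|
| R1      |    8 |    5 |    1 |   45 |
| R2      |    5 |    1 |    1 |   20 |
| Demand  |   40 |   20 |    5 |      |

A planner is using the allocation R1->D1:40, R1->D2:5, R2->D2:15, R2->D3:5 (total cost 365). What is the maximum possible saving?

Current plan cost = 40·8 + 5·5 + 15·1 + 5·1 = 365.
Optimal plan:
  R1->D1: 40 × 8 = 320
  R1->D3: 5 × 1 = 5
  R2->D2: 20 × 1 = 20
Optimal cost = 345.
Saving = 365 − 345 = 20.

20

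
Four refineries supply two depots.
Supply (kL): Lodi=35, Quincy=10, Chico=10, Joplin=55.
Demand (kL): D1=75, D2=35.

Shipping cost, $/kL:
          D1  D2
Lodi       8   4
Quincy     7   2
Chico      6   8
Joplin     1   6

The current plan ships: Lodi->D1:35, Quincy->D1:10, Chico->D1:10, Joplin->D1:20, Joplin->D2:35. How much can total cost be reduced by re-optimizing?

Current plan cost = 35·8 + 10·7 + 10·6 + 20·1 + 35·6 = $640.
Optimal plan:
  Lodi→D1: 10 × $8 = $80
  Lodi→D2: 25 × $4 = $100
  Quincy→D2: 10 × $2 = $20
  Chico→D1: 10 × $6 = $60
  Joplin→D1: 55 × $1 = $55
Optimal cost = $315.
Saving = 640 − 315 = $325.

325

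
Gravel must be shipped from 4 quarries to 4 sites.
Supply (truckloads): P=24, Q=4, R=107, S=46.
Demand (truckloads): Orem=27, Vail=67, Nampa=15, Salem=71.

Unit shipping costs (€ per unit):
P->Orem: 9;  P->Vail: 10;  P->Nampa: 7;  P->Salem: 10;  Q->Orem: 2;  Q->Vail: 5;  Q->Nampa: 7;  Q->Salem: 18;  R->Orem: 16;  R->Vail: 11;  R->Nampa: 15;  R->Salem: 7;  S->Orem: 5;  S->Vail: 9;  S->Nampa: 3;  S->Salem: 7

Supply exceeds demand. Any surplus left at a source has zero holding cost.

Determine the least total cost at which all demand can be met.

Optimal allocation:
  P→Vail: 24 × €10 = €240
  Q→Vail: 4 × €5 = €20
  R→Vail: 35 × €11 = €385
  R→Salem: 71 × €7 = €497
  S→Orem: 27 × €5 = €135
  S→Vail: 4 × €9 = €36
  S→Nampa: 15 × €3 = €45
Total = 240 + 20 + 385 + 497 + 135 + 36 + 45 = €1358.

1358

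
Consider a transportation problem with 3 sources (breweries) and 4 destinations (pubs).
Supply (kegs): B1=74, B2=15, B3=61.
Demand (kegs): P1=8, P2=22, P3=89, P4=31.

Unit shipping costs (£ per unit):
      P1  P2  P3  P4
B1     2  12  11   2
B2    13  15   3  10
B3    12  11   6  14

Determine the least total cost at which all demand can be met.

896

An optimal shipping plan:
  B1 to P1: 8 kegs
  B1 to P2: 22 kegs
  B1 to P3: 13 kegs
  B1 to P4: 31 kegs
  B2 to P3: 15 kegs
  B3 to P3: 61 kegs
Total cost = £896.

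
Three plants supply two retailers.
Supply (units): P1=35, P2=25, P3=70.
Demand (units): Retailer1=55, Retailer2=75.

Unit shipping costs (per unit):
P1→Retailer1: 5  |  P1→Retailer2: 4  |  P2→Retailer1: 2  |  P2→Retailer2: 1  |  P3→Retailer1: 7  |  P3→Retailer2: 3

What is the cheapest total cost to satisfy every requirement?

430

A cheapest plan:
  P1->Retailer1: 35 units
  P2->Retailer1: 20 units
  P2->Retailer2: 5 units
  P3->Retailer2: 70 units
Total cost = 430.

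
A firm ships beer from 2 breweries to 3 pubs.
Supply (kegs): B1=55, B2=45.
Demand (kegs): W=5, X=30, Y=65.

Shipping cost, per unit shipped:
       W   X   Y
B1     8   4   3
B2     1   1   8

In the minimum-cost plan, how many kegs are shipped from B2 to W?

Solving gives:
  B1→Y: 55 × 3 = 165
  B2→W: 5 × 1 = 5
  B2→X: 30 × 1 = 30
  B2→Y: 10 × 8 = 80
Total cost = 280.
So B2→W carries 5 kegs.

5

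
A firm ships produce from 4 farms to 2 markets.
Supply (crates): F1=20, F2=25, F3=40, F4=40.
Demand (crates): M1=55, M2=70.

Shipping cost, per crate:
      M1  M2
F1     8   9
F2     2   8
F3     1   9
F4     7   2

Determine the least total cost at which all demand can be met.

410

One minimum-cost allocation:
  F1->M2: 20 × 9 = 180
  F2->M1: 15 × 2 = 30
  F2->M2: 10 × 8 = 80
  F3->M1: 40 × 1 = 40
  F4->M2: 40 × 2 = 80
Total = 180 + 30 + 80 + 40 + 80 = 410.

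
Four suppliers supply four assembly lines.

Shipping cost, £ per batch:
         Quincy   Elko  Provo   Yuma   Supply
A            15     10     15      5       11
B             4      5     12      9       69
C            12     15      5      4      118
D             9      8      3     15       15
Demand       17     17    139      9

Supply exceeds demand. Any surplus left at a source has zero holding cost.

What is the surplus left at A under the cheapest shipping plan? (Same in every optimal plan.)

Minimum-cost shipments:
  A to Yuma: 9 × £5 = £45
  B to Quincy: 17 × £4 = £68
  B to Elko: 17 × £5 = £85
  B to Provo: 6 × £12 = £72
  C to Provo: 118 × £5 = £590
  D to Provo: 15 × £3 = £45
Total cost = £905.
A ships 9 of its 11, leaving 2.

2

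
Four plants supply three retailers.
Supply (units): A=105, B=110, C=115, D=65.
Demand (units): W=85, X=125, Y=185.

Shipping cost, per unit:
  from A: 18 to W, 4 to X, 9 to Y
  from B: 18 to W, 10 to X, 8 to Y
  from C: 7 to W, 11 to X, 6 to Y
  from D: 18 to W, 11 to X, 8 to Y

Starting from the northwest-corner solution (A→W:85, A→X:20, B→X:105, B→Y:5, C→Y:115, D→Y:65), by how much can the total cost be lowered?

Current plan cost = 85·18 + 20·4 + 105·10 + 5·8 + 115·6 + 65·8 = 3910.
Optimal plan:
  A–X: 105 × 4 = 420
  B–X: 20 × 10 = 200
  B–Y: 90 × 8 = 720
  C–W: 85 × 7 = 595
  C–Y: 30 × 6 = 180
  D–Y: 65 × 8 = 520
Optimal cost = 2635.
Saving = 3910 − 2635 = 1275.

1275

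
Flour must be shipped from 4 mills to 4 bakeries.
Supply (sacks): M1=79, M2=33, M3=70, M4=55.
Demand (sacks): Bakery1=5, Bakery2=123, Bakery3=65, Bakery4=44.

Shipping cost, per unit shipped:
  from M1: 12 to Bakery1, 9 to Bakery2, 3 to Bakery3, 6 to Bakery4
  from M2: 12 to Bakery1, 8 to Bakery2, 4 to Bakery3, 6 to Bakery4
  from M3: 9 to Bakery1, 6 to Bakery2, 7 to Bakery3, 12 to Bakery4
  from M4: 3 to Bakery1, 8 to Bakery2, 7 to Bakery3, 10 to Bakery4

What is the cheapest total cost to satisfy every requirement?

1318

One minimum-cost allocation:
  M1 to Bakery3: 65 × 3 = 195
  M1 to Bakery4: 14 × 6 = 84
  M2 to Bakery2: 3 × 8 = 24
  M2 to Bakery4: 30 × 6 = 180
  M3 to Bakery2: 70 × 6 = 420
  M4 to Bakery1: 5 × 3 = 15
  M4 to Bakery2: 50 × 8 = 400
Total = 195 + 84 + 24 + 180 + 420 + 15 + 400 = 1318.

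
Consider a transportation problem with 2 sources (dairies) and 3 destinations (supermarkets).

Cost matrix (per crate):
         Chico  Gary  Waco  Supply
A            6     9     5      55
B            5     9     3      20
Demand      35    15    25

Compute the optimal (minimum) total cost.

An optimal shipping plan:
  A->Chico: 35 × 6 = 210
  A->Gary: 15 × 9 = 135
  A->Waco: 5 × 5 = 25
  B->Waco: 20 × 3 = 60
Total = 210 + 135 + 25 + 60 = 430.

430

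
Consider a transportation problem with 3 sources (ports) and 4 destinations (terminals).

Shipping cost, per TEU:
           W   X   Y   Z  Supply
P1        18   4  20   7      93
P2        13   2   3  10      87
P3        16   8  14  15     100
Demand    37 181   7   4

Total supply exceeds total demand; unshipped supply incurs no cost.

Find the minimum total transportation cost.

1253

A cheapest plan:
  P1–X: 89 × 4 = 356
  P1–Z: 4 × 7 = 28
  P2–X: 80 × 2 = 160
  P2–Y: 7 × 3 = 21
  P3–W: 37 × 16 = 592
  P3–X: 12 × 8 = 96
Total = 356 + 28 + 160 + 21 + 592 + 96 = 1253.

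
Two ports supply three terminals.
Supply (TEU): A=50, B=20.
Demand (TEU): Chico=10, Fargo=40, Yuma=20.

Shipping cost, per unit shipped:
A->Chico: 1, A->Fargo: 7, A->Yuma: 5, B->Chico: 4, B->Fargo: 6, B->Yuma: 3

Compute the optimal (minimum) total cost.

350

Optimal allocation:
  A to Chico: 10 × 1 = 10
  A to Fargo: 40 × 7 = 280
  B to Yuma: 20 × 3 = 60
Total = 10 + 280 + 60 = 350.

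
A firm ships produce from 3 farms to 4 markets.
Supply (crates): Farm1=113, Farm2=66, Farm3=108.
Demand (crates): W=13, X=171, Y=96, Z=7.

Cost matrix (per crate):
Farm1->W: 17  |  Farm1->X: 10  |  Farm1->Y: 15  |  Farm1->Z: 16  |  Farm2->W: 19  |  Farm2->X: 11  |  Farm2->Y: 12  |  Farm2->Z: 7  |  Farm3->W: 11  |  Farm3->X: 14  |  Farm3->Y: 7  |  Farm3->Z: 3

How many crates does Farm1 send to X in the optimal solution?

113

The minimum-cost plan:
  Farm1–X: 113 × 10 = 1130
  Farm2–X: 58 × 11 = 638
  Farm2–Y: 1 × 12 = 12
  Farm2–Z: 7 × 7 = 49
  Farm3–W: 13 × 11 = 143
  Farm3–Y: 95 × 7 = 665
Total cost = 2637.
So Farm1→X carries 113 crates.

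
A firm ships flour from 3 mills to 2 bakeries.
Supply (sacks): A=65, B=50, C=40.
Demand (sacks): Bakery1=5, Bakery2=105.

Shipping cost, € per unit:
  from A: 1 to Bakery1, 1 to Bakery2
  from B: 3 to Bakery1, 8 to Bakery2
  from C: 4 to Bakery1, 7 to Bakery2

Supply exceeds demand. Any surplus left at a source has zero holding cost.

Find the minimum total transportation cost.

360

An optimal shipping plan:
  A→Bakery2: 65 × €1 = €65
  B→Bakery1: 5 × €3 = €15
  C→Bakery2: 40 × €7 = €280
Total = 65 + 15 + 280 = €360.
(Supply check: A ships 65; B ships 5; C ships 40.)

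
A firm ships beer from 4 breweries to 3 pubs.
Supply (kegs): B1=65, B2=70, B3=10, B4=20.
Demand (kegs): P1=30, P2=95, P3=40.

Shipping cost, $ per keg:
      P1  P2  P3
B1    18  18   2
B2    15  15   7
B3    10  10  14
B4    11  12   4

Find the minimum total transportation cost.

One minimum-cost allocation:
  B1->P2: 25 kegs
  B1->P3: 40 kegs
  B2->P2: 70 kegs
  B3->P1: 10 kegs
  B4->P1: 20 kegs
Total cost = $1900.

1900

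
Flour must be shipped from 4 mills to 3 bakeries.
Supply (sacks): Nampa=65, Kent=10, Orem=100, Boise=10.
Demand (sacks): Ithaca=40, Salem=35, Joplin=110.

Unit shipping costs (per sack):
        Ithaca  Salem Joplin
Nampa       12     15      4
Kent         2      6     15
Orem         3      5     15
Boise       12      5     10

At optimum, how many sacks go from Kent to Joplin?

0

Solving gives:
  Nampa to Joplin: 65 × 4 = 260
  Kent to Ithaca: 10 × 2 = 20
  Orem to Ithaca: 30 × 3 = 90
  Orem to Salem: 35 × 5 = 175
  Orem to Joplin: 35 × 15 = 525
  Boise to Joplin: 10 × 10 = 100
Total cost = 1170.
The route Kent→Joplin is not used.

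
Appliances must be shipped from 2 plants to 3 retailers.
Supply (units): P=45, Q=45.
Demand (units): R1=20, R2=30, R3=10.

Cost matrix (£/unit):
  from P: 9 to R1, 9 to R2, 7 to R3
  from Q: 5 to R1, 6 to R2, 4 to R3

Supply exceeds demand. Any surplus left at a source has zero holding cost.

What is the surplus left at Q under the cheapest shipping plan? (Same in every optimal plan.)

0

An optimal plan:
  P->R2: 15 × £9 = £135
  Q->R1: 20 × £5 = £100
  Q->R2: 15 × £6 = £90
  Q->R3: 10 × £4 = £40
Total cost = £365.
Q ships 45 of its 45, leaving 0.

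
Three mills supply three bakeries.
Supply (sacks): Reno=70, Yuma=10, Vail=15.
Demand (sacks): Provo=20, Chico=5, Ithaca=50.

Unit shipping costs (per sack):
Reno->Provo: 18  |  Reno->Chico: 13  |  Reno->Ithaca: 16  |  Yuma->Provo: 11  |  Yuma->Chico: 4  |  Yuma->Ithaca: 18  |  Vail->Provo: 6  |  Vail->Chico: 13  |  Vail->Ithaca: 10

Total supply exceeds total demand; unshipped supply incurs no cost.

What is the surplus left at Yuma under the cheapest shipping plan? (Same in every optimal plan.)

0

Minimum-cost shipments:
  Reno->Ithaca: 50 × 16 = 800
  Yuma->Provo: 5 × 11 = 55
  Yuma->Chico: 5 × 4 = 20
  Vail->Provo: 15 × 6 = 90
Total cost = 965.
Yuma ships 10 of its 10, leaving 0.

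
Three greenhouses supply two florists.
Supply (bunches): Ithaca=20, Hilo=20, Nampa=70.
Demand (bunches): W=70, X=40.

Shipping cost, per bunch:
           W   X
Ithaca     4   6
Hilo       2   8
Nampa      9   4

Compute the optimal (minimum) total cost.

Optimal allocation:
  Ithaca–W: 20 × 4 = 80
  Hilo–W: 20 × 2 = 40
  Nampa–W: 30 × 9 = 270
  Nampa–X: 40 × 4 = 160
Total = 80 + 40 + 270 + 160 = 550.

550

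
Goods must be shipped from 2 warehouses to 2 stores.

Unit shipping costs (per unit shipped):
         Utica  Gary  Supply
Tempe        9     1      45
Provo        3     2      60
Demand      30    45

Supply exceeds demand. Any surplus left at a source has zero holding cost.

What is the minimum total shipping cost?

An optimal shipping plan:
  Tempe–Gary: 45 × 1 = 45
  Provo–Utica: 30 × 3 = 90
Total = 45 + 90 = 135.

135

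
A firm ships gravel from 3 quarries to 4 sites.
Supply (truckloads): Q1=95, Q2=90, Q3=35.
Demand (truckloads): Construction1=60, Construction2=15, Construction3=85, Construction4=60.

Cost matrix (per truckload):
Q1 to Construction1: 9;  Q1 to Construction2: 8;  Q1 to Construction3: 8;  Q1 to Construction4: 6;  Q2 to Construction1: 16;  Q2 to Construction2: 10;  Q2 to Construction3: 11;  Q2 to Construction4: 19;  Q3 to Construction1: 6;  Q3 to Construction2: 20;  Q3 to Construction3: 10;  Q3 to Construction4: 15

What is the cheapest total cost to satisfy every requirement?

Optimal allocation:
  Q1 to Construction1: 25 × 9 = 225
  Q1 to Construction3: 10 × 8 = 80
  Q1 to Construction4: 60 × 6 = 360
  Q2 to Construction2: 15 × 10 = 150
  Q2 to Construction3: 75 × 11 = 825
  Q3 to Construction1: 35 × 6 = 210
Total = 225 + 80 + 360 + 150 + 825 + 210 = 1850.
(Supply check: Q1 ships 95; Q2 ships 90; Q3 ships 35.)

1850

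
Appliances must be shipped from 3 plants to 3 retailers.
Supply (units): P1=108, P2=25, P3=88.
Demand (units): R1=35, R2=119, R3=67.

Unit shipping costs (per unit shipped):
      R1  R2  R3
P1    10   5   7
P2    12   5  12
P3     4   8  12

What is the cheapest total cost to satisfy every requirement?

One minimum-cost allocation:
  P1 to R2: 41 × 5 = 205
  P1 to R3: 67 × 7 = 469
  P2 to R2: 25 × 5 = 125
  P3 to R1: 35 × 4 = 140
  P3 to R2: 53 × 8 = 424
Total = 205 + 469 + 125 + 140 + 424 = 1363.
(Supply check: P1 ships 108; P2 ships 25; P3 ships 88.)

1363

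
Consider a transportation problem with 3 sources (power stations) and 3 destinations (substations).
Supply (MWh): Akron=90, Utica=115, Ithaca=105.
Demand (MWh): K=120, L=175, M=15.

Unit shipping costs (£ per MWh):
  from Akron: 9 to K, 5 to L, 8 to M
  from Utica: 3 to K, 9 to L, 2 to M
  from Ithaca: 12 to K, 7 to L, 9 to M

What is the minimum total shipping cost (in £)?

One minimum-cost allocation:
  Akron->K: 5 × £9 = £45
  Akron->L: 85 × £5 = £425
  Utica->K: 115 × £3 = £345
  Ithaca->L: 90 × £7 = £630
  Ithaca->M: 15 × £9 = £135
Total = 45 + 425 + 345 + 630 + 135 = £1580.

1580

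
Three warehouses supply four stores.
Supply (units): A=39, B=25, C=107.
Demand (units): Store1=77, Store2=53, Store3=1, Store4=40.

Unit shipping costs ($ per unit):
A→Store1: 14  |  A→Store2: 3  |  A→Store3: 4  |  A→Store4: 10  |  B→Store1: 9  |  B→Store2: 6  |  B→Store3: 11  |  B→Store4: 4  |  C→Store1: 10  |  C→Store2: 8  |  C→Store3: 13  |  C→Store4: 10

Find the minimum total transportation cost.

One minimum-cost allocation:
  A to Store2: 38 × $3 = $114
  A to Store3: 1 × $4 = $4
  B to Store4: 25 × $4 = $100
  C to Store1: 77 × $10 = $770
  C to Store2: 15 × $8 = $120
  C to Store4: 15 × $10 = $150
Total = 114 + 4 + 100 + 770 + 120 + 150 = $1258.
(Supply check: A ships 39; B ships 25; C ships 107.)

1258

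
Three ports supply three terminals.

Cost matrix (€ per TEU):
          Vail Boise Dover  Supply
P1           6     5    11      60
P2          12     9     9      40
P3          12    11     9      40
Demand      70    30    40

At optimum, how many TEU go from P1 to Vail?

60

Optimal shipments:
  P1–Vail: 60 TEU
  P2–Boise: 30 TEU
  P2–Dover: 10 TEU
  P3–Vail: 10 TEU
  P3–Dover: 30 TEU
Total cost = €1110.
So P1→Vail carries 60 TEU.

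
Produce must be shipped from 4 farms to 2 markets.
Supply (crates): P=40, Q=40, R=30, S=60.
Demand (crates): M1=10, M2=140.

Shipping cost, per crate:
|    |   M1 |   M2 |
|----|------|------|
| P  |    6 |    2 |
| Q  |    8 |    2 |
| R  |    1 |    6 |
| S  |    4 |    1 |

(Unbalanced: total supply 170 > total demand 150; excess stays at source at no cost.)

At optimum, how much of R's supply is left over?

20

Minimum-cost shipments:
  P to M2: 40 crates
  Q to M2: 40 crates
  R to M1: 10 crates
  S to M2: 60 crates
Total cost = 230.
R ships 10 of its 30, leaving 20.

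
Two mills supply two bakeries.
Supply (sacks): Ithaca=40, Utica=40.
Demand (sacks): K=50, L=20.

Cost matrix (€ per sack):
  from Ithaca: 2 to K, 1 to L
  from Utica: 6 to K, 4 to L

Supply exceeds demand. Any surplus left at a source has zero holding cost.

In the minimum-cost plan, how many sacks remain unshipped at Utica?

10

Minimum-cost shipments:
  Ithaca–K: 40 × €2 = €80
  Utica–K: 10 × €6 = €60
  Utica–L: 20 × €4 = €80
Total cost = €220.
Utica ships 30 of its 40, leaving 10.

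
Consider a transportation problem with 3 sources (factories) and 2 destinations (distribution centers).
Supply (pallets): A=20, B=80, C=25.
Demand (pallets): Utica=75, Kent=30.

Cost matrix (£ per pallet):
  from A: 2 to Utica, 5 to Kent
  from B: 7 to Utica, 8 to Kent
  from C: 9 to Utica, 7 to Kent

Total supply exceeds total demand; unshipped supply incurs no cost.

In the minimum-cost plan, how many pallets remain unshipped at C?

Minimum-cost shipments:
  A to Utica: 20 × £2 = £40
  B to Utica: 55 × £7 = £385
  B to Kent: 5 × £8 = £40
  C to Kent: 25 × £7 = £175
Total cost = £640.
C ships 25 of its 25, leaving 0.

0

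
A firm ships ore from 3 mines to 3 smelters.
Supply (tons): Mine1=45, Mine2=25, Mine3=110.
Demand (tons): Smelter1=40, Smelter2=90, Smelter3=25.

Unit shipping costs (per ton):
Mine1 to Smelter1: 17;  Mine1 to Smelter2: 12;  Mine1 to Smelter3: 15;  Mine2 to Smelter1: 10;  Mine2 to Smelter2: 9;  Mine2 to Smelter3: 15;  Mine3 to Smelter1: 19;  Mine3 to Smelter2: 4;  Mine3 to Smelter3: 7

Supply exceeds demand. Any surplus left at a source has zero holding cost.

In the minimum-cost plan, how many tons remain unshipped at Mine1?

Minimum-cost shipments:
  Mine1->Smelter1: 15 tons
  Mine1->Smelter2: 5 tons
  Mine2->Smelter1: 25 tons
  Mine3->Smelter2: 85 tons
  Mine3->Smelter3: 25 tons
Total cost = 1080.
Mine1 ships 20 of its 45, leaving 25.

25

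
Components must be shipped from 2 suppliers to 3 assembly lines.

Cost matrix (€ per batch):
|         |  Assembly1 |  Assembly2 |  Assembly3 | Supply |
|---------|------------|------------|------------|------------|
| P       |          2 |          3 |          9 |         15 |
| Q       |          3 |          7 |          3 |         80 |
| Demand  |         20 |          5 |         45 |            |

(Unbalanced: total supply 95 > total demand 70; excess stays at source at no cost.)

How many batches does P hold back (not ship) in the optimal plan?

Minimum-cost shipments:
  P→Assembly1: 10 × €2 = €20
  P→Assembly2: 5 × €3 = €15
  Q→Assembly1: 10 × €3 = €30
  Q→Assembly3: 45 × €3 = €135
Total cost = €200.
P ships 15 of its 15, leaving 0.

0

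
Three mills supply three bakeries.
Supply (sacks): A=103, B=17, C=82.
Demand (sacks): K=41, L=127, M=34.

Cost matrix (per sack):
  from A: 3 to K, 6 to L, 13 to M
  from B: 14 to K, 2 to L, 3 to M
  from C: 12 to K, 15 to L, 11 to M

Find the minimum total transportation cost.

An optimal shipping plan:
  A to L: 103 × 6 = 618
  B to L: 17 × 2 = 34
  C to K: 41 × 12 = 492
  C to L: 7 × 15 = 105
  C to M: 34 × 11 = 374
Total = 618 + 34 + 492 + 105 + 374 = 1623.
(Supply check: A ships 103; B ships 17; C ships 82.)

1623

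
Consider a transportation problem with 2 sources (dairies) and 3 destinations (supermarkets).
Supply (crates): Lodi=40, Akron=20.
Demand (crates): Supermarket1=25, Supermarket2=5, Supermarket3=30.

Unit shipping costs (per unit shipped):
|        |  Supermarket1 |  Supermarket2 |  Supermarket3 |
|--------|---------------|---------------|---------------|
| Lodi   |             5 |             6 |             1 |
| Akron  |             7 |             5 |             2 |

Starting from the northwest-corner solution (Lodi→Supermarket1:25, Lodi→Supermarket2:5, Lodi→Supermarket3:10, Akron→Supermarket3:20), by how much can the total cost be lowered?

10

Current plan cost = 25·5 + 5·6 + 10·1 + 20·2 = 205.
Optimal plan:
  Lodi→Supermarket1: 25 × 5 = 125
  Lodi→Supermarket3: 15 × 1 = 15
  Akron→Supermarket2: 5 × 5 = 25
  Akron→Supermarket3: 15 × 2 = 30
Optimal cost = 195.
Saving = 205 − 195 = 10.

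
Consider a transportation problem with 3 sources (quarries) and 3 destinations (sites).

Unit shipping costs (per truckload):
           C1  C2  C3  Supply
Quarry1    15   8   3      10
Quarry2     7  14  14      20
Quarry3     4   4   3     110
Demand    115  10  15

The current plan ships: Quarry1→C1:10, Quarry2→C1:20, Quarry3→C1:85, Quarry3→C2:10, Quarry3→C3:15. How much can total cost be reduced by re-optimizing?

110

Current plan cost = 10·15 + 20·7 + 85·4 + 10·4 + 15·3 = 715.
Optimal plan:
  Quarry1→C3: 10 × 3 = 30
  Quarry2→C1: 20 × 7 = 140
  Quarry3→C1: 95 × 4 = 380
  Quarry3→C2: 10 × 4 = 40
  Quarry3→C3: 5 × 3 = 15
Optimal cost = 605.
Saving = 715 − 605 = 110.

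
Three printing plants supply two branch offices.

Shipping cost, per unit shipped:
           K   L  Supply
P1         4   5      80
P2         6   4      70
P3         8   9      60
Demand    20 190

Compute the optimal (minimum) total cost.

1200

A cheapest plan:
  P1–K: 20 × 4 = 80
  P1–L: 60 × 5 = 300
  P2–L: 70 × 4 = 280
  P3–L: 60 × 9 = 540
Total = 80 + 300 + 280 + 540 = 1200.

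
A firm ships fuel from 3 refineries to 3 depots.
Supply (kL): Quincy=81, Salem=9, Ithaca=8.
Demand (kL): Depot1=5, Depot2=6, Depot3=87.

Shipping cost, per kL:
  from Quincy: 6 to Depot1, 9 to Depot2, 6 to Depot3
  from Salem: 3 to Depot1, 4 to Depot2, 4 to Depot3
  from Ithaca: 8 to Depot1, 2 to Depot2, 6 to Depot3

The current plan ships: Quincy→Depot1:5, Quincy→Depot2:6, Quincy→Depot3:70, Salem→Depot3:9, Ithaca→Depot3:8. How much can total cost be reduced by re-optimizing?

Current plan cost = 5·6 + 6·9 + 70·6 + 9·4 + 8·6 = 588.
Optimal plan:
  Quincy→Depot3: 81 × 6 = 486
  Salem→Depot1: 5 × 3 = 15
  Salem→Depot3: 4 × 4 = 16
  Ithaca→Depot2: 6 × 2 = 12
  Ithaca→Depot3: 2 × 6 = 12
Optimal cost = 541.
Saving = 588 − 541 = 47.

47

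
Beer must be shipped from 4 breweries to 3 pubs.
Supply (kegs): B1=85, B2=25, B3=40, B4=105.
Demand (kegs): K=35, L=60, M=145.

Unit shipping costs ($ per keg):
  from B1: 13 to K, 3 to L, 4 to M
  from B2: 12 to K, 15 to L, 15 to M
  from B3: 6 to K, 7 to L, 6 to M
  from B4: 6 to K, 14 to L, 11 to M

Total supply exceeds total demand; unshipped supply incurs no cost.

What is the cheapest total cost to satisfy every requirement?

An optimal shipping plan:
  B1–L: 60 × $3 = $180
  B1–M: 25 × $4 = $100
  B2–M: 10 × $15 = $150
  B3–M: 40 × $6 = $240
  B4–K: 35 × $6 = $210
  B4–M: 70 × $11 = $770
Total = 180 + 100 + 150 + 240 + 210 + 770 = $1650.

1650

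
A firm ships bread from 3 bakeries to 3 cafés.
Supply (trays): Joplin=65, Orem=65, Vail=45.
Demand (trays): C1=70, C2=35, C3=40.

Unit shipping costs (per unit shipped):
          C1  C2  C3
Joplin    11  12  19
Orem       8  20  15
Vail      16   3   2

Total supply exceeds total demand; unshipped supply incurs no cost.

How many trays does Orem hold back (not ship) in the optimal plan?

An optimal plan:
  Joplin→C1: 5 × 11 = 55
  Joplin→C2: 30 × 12 = 360
  Orem→C1: 65 × 8 = 520
  Vail→C2: 5 × 3 = 15
  Vail→C3: 40 × 2 = 80
Total cost = 1030.
Orem ships 65 of its 65, leaving 0.

0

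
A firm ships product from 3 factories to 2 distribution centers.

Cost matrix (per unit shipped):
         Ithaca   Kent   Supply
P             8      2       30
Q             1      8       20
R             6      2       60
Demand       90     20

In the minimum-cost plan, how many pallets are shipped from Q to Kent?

Solving gives:
  P–Ithaca: 10 × 8 = 80
  P–Kent: 20 × 2 = 40
  Q–Ithaca: 20 × 1 = 20
  R–Ithaca: 60 × 6 = 360
Total cost = 500.
The route Q→Kent is not used.

0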